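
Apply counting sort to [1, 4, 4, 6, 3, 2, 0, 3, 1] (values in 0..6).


Count array: [1, 2, 1, 2, 2, 0, 1]
Reconstruct: [0, 1, 1, 2, 3, 3, 4, 4, 6]


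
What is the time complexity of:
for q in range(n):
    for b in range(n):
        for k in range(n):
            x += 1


Per nesting level: O(n) * O(n) * O(n) = O(n^3)
Complexity: O(n^3)


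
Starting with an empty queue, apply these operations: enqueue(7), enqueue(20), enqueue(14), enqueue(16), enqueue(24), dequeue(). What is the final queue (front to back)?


enqueue(7) -> [7]
enqueue(20) -> [7, 20]
enqueue(14) -> [7, 20, 14]
enqueue(16) -> [7, 20, 14, 16]
enqueue(24) -> [7, 20, 14, 16, 24]
dequeue() returns 7 -> [20, 14, 16, 24]
Final queue (front to back): [20, 14, 16, 24]


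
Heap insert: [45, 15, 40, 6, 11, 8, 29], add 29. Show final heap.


Append 29: [45, 15, 40, 6, 11, 8, 29, 29]
Bubble up: swap idx 7(29) with idx 3(6); swap idx 3(29) with idx 1(15)
Result: [45, 29, 40, 15, 11, 8, 29, 6]


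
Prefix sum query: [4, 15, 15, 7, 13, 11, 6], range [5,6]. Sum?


Prefix sums: [0, 4, 19, 34, 41, 54, 65, 71]
Sum[5..6] = prefix[7] - prefix[5] = 71 - 54 = 17


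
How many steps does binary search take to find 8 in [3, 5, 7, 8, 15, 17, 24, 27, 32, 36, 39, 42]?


Search for 8:
[0,11] mid=5 arr[5]=17
[0,4] mid=2 arr[2]=7
[3,4] mid=3 arr[3]=8
Total: 3 comparisons


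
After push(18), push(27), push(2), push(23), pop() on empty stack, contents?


push(18) -> [18]
push(27) -> [18, 27]
push(2) -> [18, 27, 2]
push(23) -> [18, 27, 2, 23]
pop() returns 23 -> [18, 27, 2]
Final stack (bottom to top): [18, 27, 2]


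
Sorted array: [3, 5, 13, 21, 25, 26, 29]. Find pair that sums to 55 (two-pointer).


Two pointers: lo=0, hi=6
Found pair: (26, 29) summing to 55


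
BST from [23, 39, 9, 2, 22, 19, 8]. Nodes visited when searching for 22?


BST root = 23
Search for 22: compare at each node
Path: [23, 9, 22]


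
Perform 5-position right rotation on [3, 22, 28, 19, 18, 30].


Right rotate by 5: [22, 28, 19, 18, 30, 3]


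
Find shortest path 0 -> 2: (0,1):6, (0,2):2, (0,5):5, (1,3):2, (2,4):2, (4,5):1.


Dijkstra from 0:
Distances: {0: 0, 1: 6, 2: 2, 3: 8, 4: 4, 5: 5}
Shortest distance to 2 = 2, path = [0, 2]


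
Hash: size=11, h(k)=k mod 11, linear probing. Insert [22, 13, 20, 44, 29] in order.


Insertions: 22->slot 0; 13->slot 2; 20->slot 9; 44->slot 1; 29->slot 7
Table: [22, 44, 13, None, None, None, None, 29, None, 20, None]


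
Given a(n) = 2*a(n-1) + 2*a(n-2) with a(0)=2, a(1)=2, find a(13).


Build bottom-up:
...a(11)=63296, a(12)=172928, a(13)=2*172928+2*63296=472448


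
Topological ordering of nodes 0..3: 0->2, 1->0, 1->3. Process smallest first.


Kahn's algorithm, process smallest node first
Order: [1, 0, 2, 3]


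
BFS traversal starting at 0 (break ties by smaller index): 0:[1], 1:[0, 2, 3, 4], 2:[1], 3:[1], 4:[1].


BFS queue: start with [0]
Visit order: [0, 1, 2, 3, 4]


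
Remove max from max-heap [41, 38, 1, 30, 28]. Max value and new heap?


Max = 41
Replace root with last, heapify down
Resulting heap: [38, 30, 1, 28]


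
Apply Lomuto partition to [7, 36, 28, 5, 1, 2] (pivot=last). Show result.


Elements <= 2 go left of pivot.
Result: [1, 2, 28, 5, 7, 36], pivot at index 1


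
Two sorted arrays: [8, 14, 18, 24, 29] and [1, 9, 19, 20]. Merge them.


Compare heads, take smaller each step.
Merged: [1, 8, 9, 14, 18, 19, 20, 24, 29]


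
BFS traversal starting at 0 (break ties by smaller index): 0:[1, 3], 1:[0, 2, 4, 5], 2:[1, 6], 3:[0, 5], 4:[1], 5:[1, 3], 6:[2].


BFS queue: start with [0]
Visit order: [0, 1, 3, 2, 4, 5, 6]


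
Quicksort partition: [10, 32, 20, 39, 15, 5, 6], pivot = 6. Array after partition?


Elements <= 6 go left of pivot.
Result: [5, 6, 20, 39, 15, 10, 32], pivot at index 1


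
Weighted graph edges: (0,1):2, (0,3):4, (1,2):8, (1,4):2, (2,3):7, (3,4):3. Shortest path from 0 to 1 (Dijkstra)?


Dijkstra from 0:
Distances: {0: 0, 1: 2, 2: 10, 3: 4, 4: 4}
Shortest distance to 1 = 2, path = [0, 1]


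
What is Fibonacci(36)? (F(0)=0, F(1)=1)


F(n)=F(n-1)+F(n-2)
...F(34)=5702887, F(35)=9227465, F(36)=14930352


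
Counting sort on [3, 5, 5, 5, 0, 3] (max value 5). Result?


Count array: [1, 0, 0, 2, 0, 3]
Reconstruct: [0, 3, 3, 5, 5, 5]


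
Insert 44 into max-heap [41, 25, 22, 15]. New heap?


Append 44: [41, 25, 22, 15, 44]
Bubble up: swap idx 4(44) with idx 1(25); swap idx 1(44) with idx 0(41)
Result: [44, 41, 22, 15, 25]


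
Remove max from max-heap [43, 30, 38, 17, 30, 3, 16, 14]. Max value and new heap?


Max = 43
Replace root with last, heapify down
Resulting heap: [38, 30, 16, 17, 30, 3, 14]


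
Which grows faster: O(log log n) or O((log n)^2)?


double-logarithmic grows slower than polylogarithmic
O(log log n) is asymptotically smaller; O((log n)^2) grows faster


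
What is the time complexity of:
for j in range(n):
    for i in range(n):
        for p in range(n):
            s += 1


Per nesting level: O(n) * O(n) * O(n) = O(n^3)
Complexity: O(n^3)


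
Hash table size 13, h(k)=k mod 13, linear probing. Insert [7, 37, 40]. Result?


Insertions: 7->slot 7; 37->slot 11; 40->slot 1
Table: [None, 40, None, None, None, None, None, 7, None, None, None, 37, None]


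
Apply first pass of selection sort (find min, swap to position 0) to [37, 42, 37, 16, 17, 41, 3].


After one pass: [3, 42, 37, 16, 17, 41, 37]


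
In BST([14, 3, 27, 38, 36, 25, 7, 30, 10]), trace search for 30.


BST root = 14
Search for 30: compare at each node
Path: [14, 27, 38, 36, 30]


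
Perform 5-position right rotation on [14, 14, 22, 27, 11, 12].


Right rotate by 5: [14, 22, 27, 11, 12, 14]


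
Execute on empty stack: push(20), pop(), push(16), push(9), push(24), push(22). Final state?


push(20) -> [20]
pop() returns 20 -> []
push(16) -> [16]
push(9) -> [16, 9]
push(24) -> [16, 9, 24]
push(22) -> [16, 9, 24, 22]
Final stack (bottom to top): [16, 9, 24, 22]


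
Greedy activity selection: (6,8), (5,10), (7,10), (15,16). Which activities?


Greedy: pick earliest-ending, then skip overlaps.
Selected (2 activities): [(6, 8), (15, 16)]


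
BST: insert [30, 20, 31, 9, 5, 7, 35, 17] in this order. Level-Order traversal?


Root = 30; build tree by BST insertion.
Level-Order traversal: [30, 20, 31, 9, 35, 5, 17, 7]


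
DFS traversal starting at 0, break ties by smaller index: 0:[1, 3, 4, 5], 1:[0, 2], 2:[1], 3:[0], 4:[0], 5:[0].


DFS stack-based: start with [0]
Visit order: [0, 1, 2, 3, 4, 5]


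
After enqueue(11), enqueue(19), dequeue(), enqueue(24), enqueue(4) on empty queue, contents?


enqueue(11) -> [11]
enqueue(19) -> [11, 19]
dequeue() returns 11 -> [19]
enqueue(24) -> [19, 24]
enqueue(4) -> [19, 24, 4]
Final queue (front to back): [19, 24, 4]


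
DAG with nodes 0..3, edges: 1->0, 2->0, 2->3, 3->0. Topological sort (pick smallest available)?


Kahn's algorithm, process smallest node first
Order: [1, 2, 3, 0]


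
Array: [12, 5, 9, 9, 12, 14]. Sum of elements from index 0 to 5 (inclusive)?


Prefix sums: [0, 12, 17, 26, 35, 47, 61]
Sum[0..5] = prefix[6] - prefix[0] = 61 - 0 = 61


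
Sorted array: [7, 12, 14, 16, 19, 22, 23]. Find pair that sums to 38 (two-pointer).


Two pointers: lo=0, hi=6
Found pair: (16, 22) summing to 38


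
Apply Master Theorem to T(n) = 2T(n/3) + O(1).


a=2, b=3, c=0. log_3(2)=0.631 > c=0. Case 1: O(n^log_b(a)) = O(n^0.631)
Complexity: O(n^0.631)


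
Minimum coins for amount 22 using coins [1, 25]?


dp[0]=0; dp[i]=1+min(dp[i-c] for c in coins)
...dp[17]=17, dp[18]=18, dp[19]=19, dp[20]=20, dp[21]=21, dp[22]=22
Minimum coins for 22 = 22


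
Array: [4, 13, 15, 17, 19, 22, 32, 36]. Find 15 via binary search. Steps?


Search for 15:
[0,7] mid=3 arr[3]=17
[0,2] mid=1 arr[1]=13
[2,2] mid=2 arr[2]=15
Total: 3 comparisons


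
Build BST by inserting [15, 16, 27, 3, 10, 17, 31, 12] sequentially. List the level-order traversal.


Root = 15; build tree by BST insertion.
Level-Order traversal: [15, 3, 16, 10, 27, 12, 17, 31]


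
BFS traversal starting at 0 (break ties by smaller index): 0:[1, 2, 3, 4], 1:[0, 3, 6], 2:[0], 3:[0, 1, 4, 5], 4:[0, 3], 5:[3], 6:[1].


BFS queue: start with [0]
Visit order: [0, 1, 2, 3, 4, 6, 5]


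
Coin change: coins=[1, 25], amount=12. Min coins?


dp[0]=0; dp[i]=1+min(dp[i-c] for c in coins)
...dp[7]=7, dp[8]=8, dp[9]=9, dp[10]=10, dp[11]=11, dp[12]=12
Minimum coins for 12 = 12


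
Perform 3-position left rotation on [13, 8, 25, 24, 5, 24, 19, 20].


Left rotate by 3: [24, 5, 24, 19, 20, 13, 8, 25]


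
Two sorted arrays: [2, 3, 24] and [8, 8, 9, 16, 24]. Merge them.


Compare heads, take smaller each step.
Merged: [2, 3, 8, 8, 9, 16, 24, 24]


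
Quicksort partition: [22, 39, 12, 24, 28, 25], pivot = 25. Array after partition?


Elements <= 25 go left of pivot.
Result: [22, 12, 24, 25, 28, 39], pivot at index 3


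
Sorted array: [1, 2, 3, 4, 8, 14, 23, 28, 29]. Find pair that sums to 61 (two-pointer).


Two pointers: lo=0, hi=8
No pair sums to 61


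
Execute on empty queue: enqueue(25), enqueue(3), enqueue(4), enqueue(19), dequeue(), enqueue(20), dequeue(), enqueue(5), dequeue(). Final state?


enqueue(25) -> [25]
enqueue(3) -> [25, 3]
enqueue(4) -> [25, 3, 4]
enqueue(19) -> [25, 3, 4, 19]
dequeue() returns 25 -> [3, 4, 19]
enqueue(20) -> [3, 4, 19, 20]
dequeue() returns 3 -> [4, 19, 20]
enqueue(5) -> [4, 19, 20, 5]
dequeue() returns 4 -> [19, 20, 5]
Final queue (front to back): [19, 20, 5]


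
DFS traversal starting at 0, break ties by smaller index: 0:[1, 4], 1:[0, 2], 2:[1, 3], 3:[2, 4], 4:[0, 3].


DFS stack-based: start with [0]
Visit order: [0, 1, 2, 3, 4]


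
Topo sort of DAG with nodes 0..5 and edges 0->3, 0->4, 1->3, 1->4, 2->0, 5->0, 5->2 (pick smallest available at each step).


Kahn's algorithm, process smallest node first
Order: [1, 5, 2, 0, 3, 4]


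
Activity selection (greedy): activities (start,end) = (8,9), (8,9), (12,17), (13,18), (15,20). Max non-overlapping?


Greedy: pick earliest-ending, then skip overlaps.
Selected (2 activities): [(8, 9), (12, 17)]


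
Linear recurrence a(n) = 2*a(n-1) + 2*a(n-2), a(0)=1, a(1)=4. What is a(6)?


Build bottom-up:
...a(4)=76, a(5)=208, a(6)=2*208+2*76=568


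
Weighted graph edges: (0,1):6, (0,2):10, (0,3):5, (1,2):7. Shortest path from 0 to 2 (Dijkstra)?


Dijkstra from 0:
Distances: {0: 0, 1: 6, 2: 10, 3: 5}
Shortest distance to 2 = 10, path = [0, 2]


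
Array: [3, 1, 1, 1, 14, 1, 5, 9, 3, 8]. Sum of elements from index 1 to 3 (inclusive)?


Prefix sums: [0, 3, 4, 5, 6, 20, 21, 26, 35, 38, 46]
Sum[1..3] = prefix[4] - prefix[1] = 6 - 3 = 3


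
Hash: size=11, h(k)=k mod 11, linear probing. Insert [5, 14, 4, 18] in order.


Insertions: 5->slot 5; 14->slot 3; 4->slot 4; 18->slot 7
Table: [None, None, None, 14, 4, 5, None, 18, None, None, None]


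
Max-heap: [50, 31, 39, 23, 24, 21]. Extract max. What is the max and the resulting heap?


Max = 50
Replace root with last, heapify down
Resulting heap: [39, 31, 21, 23, 24]


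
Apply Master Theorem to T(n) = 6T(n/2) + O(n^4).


a=6, b=2, c=4. log_2(6)=2.585 < c=4. Case 3: O(n^c) = O(n^4)
Complexity: O(n^4)


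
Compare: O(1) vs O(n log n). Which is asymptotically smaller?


constant grows slower than linearithmic
O(1) is asymptotically smaller; O(n log n) grows faster


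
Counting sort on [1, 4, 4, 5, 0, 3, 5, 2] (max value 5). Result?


Count array: [1, 1, 1, 1, 2, 2]
Reconstruct: [0, 1, 2, 3, 4, 4, 5, 5]


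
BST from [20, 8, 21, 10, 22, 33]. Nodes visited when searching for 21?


BST root = 20
Search for 21: compare at each node
Path: [20, 21]


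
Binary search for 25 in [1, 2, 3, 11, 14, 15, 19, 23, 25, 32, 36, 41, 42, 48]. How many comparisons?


Search for 25:
[0,13] mid=6 arr[6]=19
[7,13] mid=10 arr[10]=36
[7,9] mid=8 arr[8]=25
Total: 3 comparisons


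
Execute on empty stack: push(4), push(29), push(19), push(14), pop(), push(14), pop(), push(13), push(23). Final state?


push(4) -> [4]
push(29) -> [4, 29]
push(19) -> [4, 29, 19]
push(14) -> [4, 29, 19, 14]
pop() returns 14 -> [4, 29, 19]
push(14) -> [4, 29, 19, 14]
pop() returns 14 -> [4, 29, 19]
push(13) -> [4, 29, 19, 13]
push(23) -> [4, 29, 19, 13, 23]
Final stack (bottom to top): [4, 29, 19, 13, 23]


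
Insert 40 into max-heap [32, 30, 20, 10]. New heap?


Append 40: [32, 30, 20, 10, 40]
Bubble up: swap idx 4(40) with idx 1(30); swap idx 1(40) with idx 0(32)
Result: [40, 32, 20, 10, 30]


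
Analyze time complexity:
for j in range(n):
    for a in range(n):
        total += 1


Per nesting level: O(n) * O(n) = O(n^2)
Complexity: O(n^2)


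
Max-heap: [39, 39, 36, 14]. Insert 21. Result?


Append 21: [39, 39, 36, 14, 21]
Bubble up: no swaps needed
Result: [39, 39, 36, 14, 21]


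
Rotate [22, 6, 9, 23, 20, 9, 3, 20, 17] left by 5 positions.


Left rotate by 5: [9, 3, 20, 17, 22, 6, 9, 23, 20]


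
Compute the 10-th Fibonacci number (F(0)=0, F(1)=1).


F(n)=F(n-1)+F(n-2)
...F(8)=21, F(9)=34, F(10)=55


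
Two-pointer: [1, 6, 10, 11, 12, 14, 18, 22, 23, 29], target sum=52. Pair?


Two pointers: lo=0, hi=9
Found pair: (23, 29) summing to 52


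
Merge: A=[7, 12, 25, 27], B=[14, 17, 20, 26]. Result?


Compare heads, take smaller each step.
Merged: [7, 12, 14, 17, 20, 25, 26, 27]


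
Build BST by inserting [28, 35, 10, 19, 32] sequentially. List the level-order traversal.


Root = 28; build tree by BST insertion.
Level-Order traversal: [28, 10, 35, 19, 32]


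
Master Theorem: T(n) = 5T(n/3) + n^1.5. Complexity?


a=5, b=3, c=1.5. log_3(5)=1.465 < c=1.5. Case 3: O(n^c) = O(n^1.500)
Complexity: O(n^1.500)


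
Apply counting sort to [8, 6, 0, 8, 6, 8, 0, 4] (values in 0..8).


Count array: [2, 0, 0, 0, 1, 0, 2, 0, 3]
Reconstruct: [0, 0, 4, 6, 6, 8, 8, 8]


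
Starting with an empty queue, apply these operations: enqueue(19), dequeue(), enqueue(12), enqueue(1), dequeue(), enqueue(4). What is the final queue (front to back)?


enqueue(19) -> [19]
dequeue() returns 19 -> []
enqueue(12) -> [12]
enqueue(1) -> [12, 1]
dequeue() returns 12 -> [1]
enqueue(4) -> [1, 4]
Final queue (front to back): [1, 4]


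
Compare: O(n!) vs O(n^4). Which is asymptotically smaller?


quartic grows slower than factorial
O(n^4) is asymptotically smaller; O(n!) grows faster


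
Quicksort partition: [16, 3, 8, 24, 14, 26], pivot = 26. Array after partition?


Elements <= 26 go left of pivot.
Result: [16, 3, 8, 24, 14, 26], pivot at index 5


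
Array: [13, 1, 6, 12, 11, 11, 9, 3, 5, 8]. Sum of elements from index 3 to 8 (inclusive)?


Prefix sums: [0, 13, 14, 20, 32, 43, 54, 63, 66, 71, 79]
Sum[3..8] = prefix[9] - prefix[3] = 71 - 20 = 51


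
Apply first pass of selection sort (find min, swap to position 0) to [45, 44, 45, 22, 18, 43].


After one pass: [18, 44, 45, 22, 45, 43]


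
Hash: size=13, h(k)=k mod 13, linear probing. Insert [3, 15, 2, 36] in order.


Insertions: 3->slot 3; 15->slot 2; 2->slot 4; 36->slot 10
Table: [None, None, 15, 3, 2, None, None, None, None, None, 36, None, None]


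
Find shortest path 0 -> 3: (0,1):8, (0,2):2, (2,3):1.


Dijkstra from 0:
Distances: {0: 0, 1: 8, 2: 2, 3: 3}
Shortest distance to 3 = 3, path = [0, 2, 3]


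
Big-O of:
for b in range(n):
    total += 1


Per nesting level: O(n) = O(n)
Complexity: O(n)


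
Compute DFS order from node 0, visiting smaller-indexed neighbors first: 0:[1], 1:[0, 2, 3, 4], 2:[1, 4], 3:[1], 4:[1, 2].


DFS stack-based: start with [0]
Visit order: [0, 1, 2, 4, 3]


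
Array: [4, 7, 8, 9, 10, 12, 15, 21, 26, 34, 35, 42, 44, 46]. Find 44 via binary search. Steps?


Search for 44:
[0,13] mid=6 arr[6]=15
[7,13] mid=10 arr[10]=35
[11,13] mid=12 arr[12]=44
Total: 3 comparisons


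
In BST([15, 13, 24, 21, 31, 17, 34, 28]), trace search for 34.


BST root = 15
Search for 34: compare at each node
Path: [15, 24, 31, 34]


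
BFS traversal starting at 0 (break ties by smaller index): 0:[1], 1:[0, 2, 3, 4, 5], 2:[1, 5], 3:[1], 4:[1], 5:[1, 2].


BFS queue: start with [0]
Visit order: [0, 1, 2, 3, 4, 5]


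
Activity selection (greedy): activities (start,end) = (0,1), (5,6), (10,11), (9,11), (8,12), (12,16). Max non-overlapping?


Greedy: pick earliest-ending, then skip overlaps.
Selected (4 activities): [(0, 1), (5, 6), (10, 11), (12, 16)]


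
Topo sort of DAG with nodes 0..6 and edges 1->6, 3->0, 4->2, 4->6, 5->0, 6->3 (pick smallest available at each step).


Kahn's algorithm, process smallest node first
Order: [1, 4, 2, 5, 6, 3, 0]


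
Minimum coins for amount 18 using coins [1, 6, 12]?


dp[0]=0; dp[i]=1+min(dp[i-c] for c in coins)
...dp[13]=2, dp[14]=3, dp[15]=4, dp[16]=5, dp[17]=6, dp[18]=2
Minimum coins for 18 = 2


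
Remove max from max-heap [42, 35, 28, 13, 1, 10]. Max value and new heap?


Max = 42
Replace root with last, heapify down
Resulting heap: [35, 13, 28, 10, 1]


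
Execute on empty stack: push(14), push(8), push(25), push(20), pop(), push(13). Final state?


push(14) -> [14]
push(8) -> [14, 8]
push(25) -> [14, 8, 25]
push(20) -> [14, 8, 25, 20]
pop() returns 20 -> [14, 8, 25]
push(13) -> [14, 8, 25, 13]
Final stack (bottom to top): [14, 8, 25, 13]


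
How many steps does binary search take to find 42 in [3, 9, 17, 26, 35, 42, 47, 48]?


Search for 42:
[0,7] mid=3 arr[3]=26
[4,7] mid=5 arr[5]=42
Total: 2 comparisons


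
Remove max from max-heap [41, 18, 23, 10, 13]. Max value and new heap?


Max = 41
Replace root with last, heapify down
Resulting heap: [23, 18, 13, 10]


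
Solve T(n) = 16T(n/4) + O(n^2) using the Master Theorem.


a=16, b=4, c=2. log_4(16)=2 = c=2. Case 2: O(n^c log n) = O(n^2 log n)
Complexity: O(n^2 log n)


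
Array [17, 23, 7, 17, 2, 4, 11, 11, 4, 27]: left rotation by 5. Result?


Left rotate by 5: [4, 11, 11, 4, 27, 17, 23, 7, 17, 2]


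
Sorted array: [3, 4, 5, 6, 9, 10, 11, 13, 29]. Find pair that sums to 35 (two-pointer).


Two pointers: lo=0, hi=8
Found pair: (6, 29) summing to 35


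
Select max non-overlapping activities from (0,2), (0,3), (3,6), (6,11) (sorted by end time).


Greedy: pick earliest-ending, then skip overlaps.
Selected (3 activities): [(0, 2), (3, 6), (6, 11)]


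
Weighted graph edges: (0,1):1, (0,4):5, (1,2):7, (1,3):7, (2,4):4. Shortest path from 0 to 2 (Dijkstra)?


Dijkstra from 0:
Distances: {0: 0, 1: 1, 2: 8, 3: 8, 4: 5}
Shortest distance to 2 = 8, path = [0, 1, 2]


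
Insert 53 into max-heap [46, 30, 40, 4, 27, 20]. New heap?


Append 53: [46, 30, 40, 4, 27, 20, 53]
Bubble up: swap idx 6(53) with idx 2(40); swap idx 2(53) with idx 0(46)
Result: [53, 30, 46, 4, 27, 20, 40]


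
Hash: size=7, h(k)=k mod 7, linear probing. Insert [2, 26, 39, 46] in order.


Insertions: 2->slot 2; 26->slot 5; 39->slot 4; 46->slot 6
Table: [None, None, 2, None, 39, 26, 46]


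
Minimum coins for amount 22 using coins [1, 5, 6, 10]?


dp[0]=0; dp[i]=1+min(dp[i-c] for c in coins)
...dp[17]=3, dp[18]=3, dp[19]=4, dp[20]=2, dp[21]=3, dp[22]=3
Minimum coins for 22 = 3


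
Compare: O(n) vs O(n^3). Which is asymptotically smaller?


linear grows slower than cubic
O(n) is asymptotically smaller; O(n^3) grows faster


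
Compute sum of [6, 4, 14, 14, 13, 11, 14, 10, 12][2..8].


Prefix sums: [0, 6, 10, 24, 38, 51, 62, 76, 86, 98]
Sum[2..8] = prefix[9] - prefix[2] = 98 - 10 = 88


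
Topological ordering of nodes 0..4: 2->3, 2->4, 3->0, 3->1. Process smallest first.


Kahn's algorithm, process smallest node first
Order: [2, 3, 0, 1, 4]


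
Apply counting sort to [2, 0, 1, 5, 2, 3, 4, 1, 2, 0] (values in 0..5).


Count array: [2, 2, 3, 1, 1, 1]
Reconstruct: [0, 0, 1, 1, 2, 2, 2, 3, 4, 5]


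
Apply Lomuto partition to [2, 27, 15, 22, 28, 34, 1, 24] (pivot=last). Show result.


Elements <= 24 go left of pivot.
Result: [2, 15, 22, 1, 24, 34, 27, 28], pivot at index 4


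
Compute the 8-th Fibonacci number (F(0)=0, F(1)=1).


F(n)=F(n-1)+F(n-2)
...F(6)=8, F(7)=13, F(8)=21


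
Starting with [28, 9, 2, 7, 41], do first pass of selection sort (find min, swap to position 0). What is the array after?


After one pass: [2, 9, 28, 7, 41]


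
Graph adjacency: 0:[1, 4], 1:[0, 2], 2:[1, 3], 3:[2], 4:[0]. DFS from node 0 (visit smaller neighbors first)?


DFS stack-based: start with [0]
Visit order: [0, 1, 2, 3, 4]


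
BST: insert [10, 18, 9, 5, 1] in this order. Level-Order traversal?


Root = 10; build tree by BST insertion.
Level-Order traversal: [10, 9, 18, 5, 1]


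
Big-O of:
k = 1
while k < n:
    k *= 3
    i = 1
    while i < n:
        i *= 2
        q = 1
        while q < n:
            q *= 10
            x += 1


Per nesting level: O(log n) * O(log n) * O(log n) = O((log n)^3)
Complexity: O((log n)^3)


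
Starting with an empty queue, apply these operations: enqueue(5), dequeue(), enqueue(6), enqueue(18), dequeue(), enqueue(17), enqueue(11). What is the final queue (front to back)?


enqueue(5) -> [5]
dequeue() returns 5 -> []
enqueue(6) -> [6]
enqueue(18) -> [6, 18]
dequeue() returns 6 -> [18]
enqueue(17) -> [18, 17]
enqueue(11) -> [18, 17, 11]
Final queue (front to back): [18, 17, 11]


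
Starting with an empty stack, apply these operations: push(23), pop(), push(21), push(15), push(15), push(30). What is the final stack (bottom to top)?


push(23) -> [23]
pop() returns 23 -> []
push(21) -> [21]
push(15) -> [21, 15]
push(15) -> [21, 15, 15]
push(30) -> [21, 15, 15, 30]
Final stack (bottom to top): [21, 15, 15, 30]


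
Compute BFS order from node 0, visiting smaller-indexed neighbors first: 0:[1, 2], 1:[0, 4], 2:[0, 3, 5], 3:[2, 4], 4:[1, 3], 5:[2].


BFS queue: start with [0]
Visit order: [0, 1, 2, 4, 3, 5]


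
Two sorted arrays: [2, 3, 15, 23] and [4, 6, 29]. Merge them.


Compare heads, take smaller each step.
Merged: [2, 3, 4, 6, 15, 23, 29]


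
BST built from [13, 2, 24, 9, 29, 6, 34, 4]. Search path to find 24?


BST root = 13
Search for 24: compare at each node
Path: [13, 24]


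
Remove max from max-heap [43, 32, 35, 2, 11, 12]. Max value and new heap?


Max = 43
Replace root with last, heapify down
Resulting heap: [35, 32, 12, 2, 11]


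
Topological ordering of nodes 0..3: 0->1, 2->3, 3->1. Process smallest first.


Kahn's algorithm, process smallest node first
Order: [0, 2, 3, 1]


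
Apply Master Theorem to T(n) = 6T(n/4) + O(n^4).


a=6, b=4, c=4. log_4(6)=1.292 < c=4. Case 3: O(n^c) = O(n^4)
Complexity: O(n^4)


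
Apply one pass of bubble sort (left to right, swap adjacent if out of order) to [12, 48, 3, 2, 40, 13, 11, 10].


After one pass: [12, 3, 2, 40, 13, 11, 10, 48]


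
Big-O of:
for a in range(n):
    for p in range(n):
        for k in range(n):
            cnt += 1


Per nesting level: O(n) * O(n) * O(n) = O(n^3)
Complexity: O(n^3)


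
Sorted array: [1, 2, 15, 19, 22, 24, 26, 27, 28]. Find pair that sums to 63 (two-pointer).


Two pointers: lo=0, hi=8
No pair sums to 63


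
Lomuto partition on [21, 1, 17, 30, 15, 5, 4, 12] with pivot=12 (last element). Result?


Elements <= 12 go left of pivot.
Result: [1, 5, 4, 12, 15, 21, 17, 30], pivot at index 3


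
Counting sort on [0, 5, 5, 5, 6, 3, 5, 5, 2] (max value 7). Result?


Count array: [1, 0, 1, 1, 0, 5, 1, 0]
Reconstruct: [0, 2, 3, 5, 5, 5, 5, 5, 6]


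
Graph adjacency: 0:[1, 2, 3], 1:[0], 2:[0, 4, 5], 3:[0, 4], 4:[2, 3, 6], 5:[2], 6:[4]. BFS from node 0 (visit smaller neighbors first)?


BFS queue: start with [0]
Visit order: [0, 1, 2, 3, 4, 5, 6]


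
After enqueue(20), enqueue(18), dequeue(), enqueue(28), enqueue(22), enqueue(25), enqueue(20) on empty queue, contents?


enqueue(20) -> [20]
enqueue(18) -> [20, 18]
dequeue() returns 20 -> [18]
enqueue(28) -> [18, 28]
enqueue(22) -> [18, 28, 22]
enqueue(25) -> [18, 28, 22, 25]
enqueue(20) -> [18, 28, 22, 25, 20]
Final queue (front to back): [18, 28, 22, 25, 20]


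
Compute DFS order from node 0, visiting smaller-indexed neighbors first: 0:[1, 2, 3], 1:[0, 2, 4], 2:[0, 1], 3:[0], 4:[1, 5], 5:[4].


DFS stack-based: start with [0]
Visit order: [0, 1, 2, 4, 5, 3]


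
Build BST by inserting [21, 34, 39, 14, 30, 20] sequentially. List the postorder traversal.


Root = 21; build tree by BST insertion.
Postorder traversal: [20, 14, 30, 39, 34, 21]


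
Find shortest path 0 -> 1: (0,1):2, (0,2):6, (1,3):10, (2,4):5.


Dijkstra from 0:
Distances: {0: 0, 1: 2, 2: 6, 3: 12, 4: 11}
Shortest distance to 1 = 2, path = [0, 1]


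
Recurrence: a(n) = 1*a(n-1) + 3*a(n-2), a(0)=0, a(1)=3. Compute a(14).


Build bottom-up:
...a(12)=18480, a(13)=42627, a(14)=1*42627+3*18480=98067


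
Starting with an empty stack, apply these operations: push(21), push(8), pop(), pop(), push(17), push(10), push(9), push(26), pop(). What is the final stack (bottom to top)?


push(21) -> [21]
push(8) -> [21, 8]
pop() returns 8 -> [21]
pop() returns 21 -> []
push(17) -> [17]
push(10) -> [17, 10]
push(9) -> [17, 10, 9]
push(26) -> [17, 10, 9, 26]
pop() returns 26 -> [17, 10, 9]
Final stack (bottom to top): [17, 10, 9]


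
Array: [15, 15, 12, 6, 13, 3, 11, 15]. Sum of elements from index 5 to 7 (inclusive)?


Prefix sums: [0, 15, 30, 42, 48, 61, 64, 75, 90]
Sum[5..7] = prefix[8] - prefix[5] = 90 - 61 = 29


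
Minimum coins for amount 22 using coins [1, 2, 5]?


dp[0]=0; dp[i]=1+min(dp[i-c] for c in coins)
...dp[17]=4, dp[18]=5, dp[19]=5, dp[20]=4, dp[21]=5, dp[22]=5
Minimum coins for 22 = 5


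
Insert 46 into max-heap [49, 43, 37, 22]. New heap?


Append 46: [49, 43, 37, 22, 46]
Bubble up: swap idx 4(46) with idx 1(43)
Result: [49, 46, 37, 22, 43]


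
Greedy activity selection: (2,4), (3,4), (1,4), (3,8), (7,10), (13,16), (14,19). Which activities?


Greedy: pick earliest-ending, then skip overlaps.
Selected (3 activities): [(2, 4), (7, 10), (13, 16)]


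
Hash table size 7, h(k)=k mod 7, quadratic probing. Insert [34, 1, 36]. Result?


Insertions: 34->slot 6; 1->slot 1; 36->slot 2
Table: [None, 1, 36, None, None, None, 34]


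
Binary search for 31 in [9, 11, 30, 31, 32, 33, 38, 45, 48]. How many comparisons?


Search for 31:
[0,8] mid=4 arr[4]=32
[0,3] mid=1 arr[1]=11
[2,3] mid=2 arr[2]=30
[3,3] mid=3 arr[3]=31
Total: 4 comparisons


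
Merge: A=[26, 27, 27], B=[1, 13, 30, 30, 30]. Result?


Compare heads, take smaller each step.
Merged: [1, 13, 26, 27, 27, 30, 30, 30]


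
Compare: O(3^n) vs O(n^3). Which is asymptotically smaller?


cubic grows slower than exponential (base 3)
O(n^3) is asymptotically smaller; O(3^n) grows faster


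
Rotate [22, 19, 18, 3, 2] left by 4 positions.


Left rotate by 4: [2, 22, 19, 18, 3]


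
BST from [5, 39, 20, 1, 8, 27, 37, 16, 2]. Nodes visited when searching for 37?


BST root = 5
Search for 37: compare at each node
Path: [5, 39, 20, 27, 37]


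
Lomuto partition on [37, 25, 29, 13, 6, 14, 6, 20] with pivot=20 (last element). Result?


Elements <= 20 go left of pivot.
Result: [13, 6, 14, 6, 20, 29, 37, 25], pivot at index 4


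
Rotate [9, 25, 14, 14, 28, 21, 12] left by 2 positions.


Left rotate by 2: [14, 14, 28, 21, 12, 9, 25]


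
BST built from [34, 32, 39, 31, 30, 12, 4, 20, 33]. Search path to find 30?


BST root = 34
Search for 30: compare at each node
Path: [34, 32, 31, 30]


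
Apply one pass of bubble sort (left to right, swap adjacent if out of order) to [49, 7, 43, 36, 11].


After one pass: [7, 43, 36, 11, 49]


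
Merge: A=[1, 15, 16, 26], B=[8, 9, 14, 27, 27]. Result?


Compare heads, take smaller each step.
Merged: [1, 8, 9, 14, 15, 16, 26, 27, 27]


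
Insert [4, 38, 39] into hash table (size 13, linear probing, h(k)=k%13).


Insertions: 4->slot 4; 38->slot 12; 39->slot 0
Table: [39, None, None, None, 4, None, None, None, None, None, None, None, 38]


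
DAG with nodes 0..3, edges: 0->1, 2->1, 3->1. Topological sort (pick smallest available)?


Kahn's algorithm, process smallest node first
Order: [0, 2, 3, 1]


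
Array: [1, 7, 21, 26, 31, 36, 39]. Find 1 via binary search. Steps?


Search for 1:
[0,6] mid=3 arr[3]=26
[0,2] mid=1 arr[1]=7
[0,0] mid=0 arr[0]=1
Total: 3 comparisons


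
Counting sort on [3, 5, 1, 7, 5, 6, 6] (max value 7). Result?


Count array: [0, 1, 0, 1, 0, 2, 2, 1]
Reconstruct: [1, 3, 5, 5, 6, 6, 7]


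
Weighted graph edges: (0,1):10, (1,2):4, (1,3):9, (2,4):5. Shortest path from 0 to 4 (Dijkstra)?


Dijkstra from 0:
Distances: {0: 0, 1: 10, 2: 14, 3: 19, 4: 19}
Shortest distance to 4 = 19, path = [0, 1, 2, 4]


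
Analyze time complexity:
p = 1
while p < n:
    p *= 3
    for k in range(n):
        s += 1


Per nesting level: O(log n) * O(n) = O(n log n)
Complexity: O(n log n)


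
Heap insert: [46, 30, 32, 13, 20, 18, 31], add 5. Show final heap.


Append 5: [46, 30, 32, 13, 20, 18, 31, 5]
Bubble up: no swaps needed
Result: [46, 30, 32, 13, 20, 18, 31, 5]


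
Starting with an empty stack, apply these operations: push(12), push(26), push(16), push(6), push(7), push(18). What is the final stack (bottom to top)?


push(12) -> [12]
push(26) -> [12, 26]
push(16) -> [12, 26, 16]
push(6) -> [12, 26, 16, 6]
push(7) -> [12, 26, 16, 6, 7]
push(18) -> [12, 26, 16, 6, 7, 18]
Final stack (bottom to top): [12, 26, 16, 6, 7, 18]


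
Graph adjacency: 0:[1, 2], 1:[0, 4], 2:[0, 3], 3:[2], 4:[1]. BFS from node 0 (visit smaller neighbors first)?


BFS queue: start with [0]
Visit order: [0, 1, 2, 4, 3]


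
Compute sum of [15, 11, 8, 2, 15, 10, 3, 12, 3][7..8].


Prefix sums: [0, 15, 26, 34, 36, 51, 61, 64, 76, 79]
Sum[7..8] = prefix[9] - prefix[7] = 79 - 64 = 15


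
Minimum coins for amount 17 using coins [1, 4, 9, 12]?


dp[0]=0; dp[i]=1+min(dp[i-c] for c in coins)
...dp[12]=1, dp[13]=2, dp[14]=3, dp[15]=4, dp[16]=2, dp[17]=3
Minimum coins for 17 = 3


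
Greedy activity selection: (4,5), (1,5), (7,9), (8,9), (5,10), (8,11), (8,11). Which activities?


Greedy: pick earliest-ending, then skip overlaps.
Selected (2 activities): [(4, 5), (7, 9)]


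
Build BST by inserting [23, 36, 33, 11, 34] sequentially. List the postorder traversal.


Root = 23; build tree by BST insertion.
Postorder traversal: [11, 34, 33, 36, 23]


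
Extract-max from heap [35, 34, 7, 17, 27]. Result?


Max = 35
Replace root with last, heapify down
Resulting heap: [34, 27, 7, 17]


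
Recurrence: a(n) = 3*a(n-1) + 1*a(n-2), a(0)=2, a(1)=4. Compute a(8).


Build bottom-up:
...a(6)=1658, a(7)=5476, a(8)=3*5476+1*1658=18086


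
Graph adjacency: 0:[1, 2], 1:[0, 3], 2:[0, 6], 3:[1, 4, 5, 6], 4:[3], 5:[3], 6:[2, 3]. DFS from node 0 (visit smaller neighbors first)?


DFS stack-based: start with [0]
Visit order: [0, 1, 3, 4, 5, 6, 2]


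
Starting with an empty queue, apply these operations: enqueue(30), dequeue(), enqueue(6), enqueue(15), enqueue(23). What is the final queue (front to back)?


enqueue(30) -> [30]
dequeue() returns 30 -> []
enqueue(6) -> [6]
enqueue(15) -> [6, 15]
enqueue(23) -> [6, 15, 23]
Final queue (front to back): [6, 15, 23]


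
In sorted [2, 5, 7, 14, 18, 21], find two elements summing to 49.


Two pointers: lo=0, hi=5
No pair sums to 49


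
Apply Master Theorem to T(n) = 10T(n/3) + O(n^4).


a=10, b=3, c=4. log_3(10)=2.096 < c=4. Case 3: O(n^c) = O(n^4)
Complexity: O(n^4)


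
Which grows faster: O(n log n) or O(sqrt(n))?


sublinear grows slower than linearithmic
O(sqrt(n)) is asymptotically smaller; O(n log n) grows faster


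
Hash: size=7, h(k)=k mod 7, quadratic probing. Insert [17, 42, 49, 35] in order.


Insertions: 17->slot 3; 42->slot 0; 49->slot 1; 35->slot 4
Table: [42, 49, None, 17, 35, None, None]


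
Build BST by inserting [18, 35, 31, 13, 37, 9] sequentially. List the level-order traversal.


Root = 18; build tree by BST insertion.
Level-Order traversal: [18, 13, 35, 9, 31, 37]


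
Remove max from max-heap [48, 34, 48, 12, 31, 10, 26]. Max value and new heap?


Max = 48
Replace root with last, heapify down
Resulting heap: [48, 34, 26, 12, 31, 10]


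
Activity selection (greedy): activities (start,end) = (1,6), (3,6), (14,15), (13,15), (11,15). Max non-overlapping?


Greedy: pick earliest-ending, then skip overlaps.
Selected (2 activities): [(1, 6), (14, 15)]


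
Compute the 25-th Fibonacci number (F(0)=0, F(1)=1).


F(n)=F(n-1)+F(n-2)
...F(23)=28657, F(24)=46368, F(25)=75025


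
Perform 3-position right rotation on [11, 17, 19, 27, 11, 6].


Right rotate by 3: [27, 11, 6, 11, 17, 19]


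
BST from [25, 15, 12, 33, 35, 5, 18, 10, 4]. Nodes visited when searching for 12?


BST root = 25
Search for 12: compare at each node
Path: [25, 15, 12]


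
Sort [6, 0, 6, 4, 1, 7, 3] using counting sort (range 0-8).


Count array: [1, 1, 0, 1, 1, 0, 2, 1, 0]
Reconstruct: [0, 1, 3, 4, 6, 6, 7]


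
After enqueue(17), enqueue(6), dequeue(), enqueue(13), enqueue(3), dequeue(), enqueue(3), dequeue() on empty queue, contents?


enqueue(17) -> [17]
enqueue(6) -> [17, 6]
dequeue() returns 17 -> [6]
enqueue(13) -> [6, 13]
enqueue(3) -> [6, 13, 3]
dequeue() returns 6 -> [13, 3]
enqueue(3) -> [13, 3, 3]
dequeue() returns 13 -> [3, 3]
Final queue (front to back): [3, 3]


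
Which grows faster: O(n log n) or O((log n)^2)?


polylogarithmic grows slower than linearithmic
O((log n)^2) is asymptotically smaller; O(n log n) grows faster


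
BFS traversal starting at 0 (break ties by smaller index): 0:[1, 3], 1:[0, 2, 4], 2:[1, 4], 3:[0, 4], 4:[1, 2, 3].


BFS queue: start with [0]
Visit order: [0, 1, 3, 2, 4]


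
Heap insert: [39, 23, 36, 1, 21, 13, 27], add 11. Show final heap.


Append 11: [39, 23, 36, 1, 21, 13, 27, 11]
Bubble up: swap idx 7(11) with idx 3(1)
Result: [39, 23, 36, 11, 21, 13, 27, 1]


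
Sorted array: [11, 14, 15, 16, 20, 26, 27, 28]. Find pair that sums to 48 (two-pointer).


Two pointers: lo=0, hi=7
Found pair: (20, 28) summing to 48


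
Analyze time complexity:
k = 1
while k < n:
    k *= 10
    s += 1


Per nesting level: O(log n) = O(log n)
Complexity: O(log n)


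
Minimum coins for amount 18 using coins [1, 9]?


dp[0]=0; dp[i]=1+min(dp[i-c] for c in coins)
...dp[13]=5, dp[14]=6, dp[15]=7, dp[16]=8, dp[17]=9, dp[18]=2
Minimum coins for 18 = 2


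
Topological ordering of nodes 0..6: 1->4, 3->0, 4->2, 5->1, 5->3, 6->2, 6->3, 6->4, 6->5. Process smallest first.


Kahn's algorithm, process smallest node first
Order: [6, 5, 1, 3, 0, 4, 2]


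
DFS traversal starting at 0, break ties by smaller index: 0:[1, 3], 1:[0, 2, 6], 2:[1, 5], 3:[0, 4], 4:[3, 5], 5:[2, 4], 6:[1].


DFS stack-based: start with [0]
Visit order: [0, 1, 2, 5, 4, 3, 6]


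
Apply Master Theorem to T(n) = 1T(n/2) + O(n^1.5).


a=1, b=2, c=1.5. log_2(1)=0 < c=1.5. Case 3: O(n^c) = O(n^1.500)
Complexity: O(n^1.500)


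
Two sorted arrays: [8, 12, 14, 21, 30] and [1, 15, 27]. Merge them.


Compare heads, take smaller each step.
Merged: [1, 8, 12, 14, 15, 21, 27, 30]


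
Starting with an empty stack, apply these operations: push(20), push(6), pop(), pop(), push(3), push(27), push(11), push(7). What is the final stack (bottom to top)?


push(20) -> [20]
push(6) -> [20, 6]
pop() returns 6 -> [20]
pop() returns 20 -> []
push(3) -> [3]
push(27) -> [3, 27]
push(11) -> [3, 27, 11]
push(7) -> [3, 27, 11, 7]
Final stack (bottom to top): [3, 27, 11, 7]


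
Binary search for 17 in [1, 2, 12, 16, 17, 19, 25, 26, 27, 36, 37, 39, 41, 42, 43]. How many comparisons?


Search for 17:
[0,14] mid=7 arr[7]=26
[0,6] mid=3 arr[3]=16
[4,6] mid=5 arr[5]=19
[4,4] mid=4 arr[4]=17
Total: 4 comparisons


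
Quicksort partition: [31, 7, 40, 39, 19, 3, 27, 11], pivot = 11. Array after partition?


Elements <= 11 go left of pivot.
Result: [7, 3, 11, 39, 19, 31, 27, 40], pivot at index 2


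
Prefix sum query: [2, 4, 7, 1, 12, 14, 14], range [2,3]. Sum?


Prefix sums: [0, 2, 6, 13, 14, 26, 40, 54]
Sum[2..3] = prefix[4] - prefix[2] = 14 - 6 = 8


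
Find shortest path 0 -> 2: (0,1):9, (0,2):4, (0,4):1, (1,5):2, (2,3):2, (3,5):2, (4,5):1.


Dijkstra from 0:
Distances: {0: 0, 1: 4, 2: 4, 3: 4, 4: 1, 5: 2}
Shortest distance to 2 = 4, path = [0, 2]


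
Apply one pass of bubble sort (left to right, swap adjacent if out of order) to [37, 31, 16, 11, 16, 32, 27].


After one pass: [31, 16, 11, 16, 32, 27, 37]


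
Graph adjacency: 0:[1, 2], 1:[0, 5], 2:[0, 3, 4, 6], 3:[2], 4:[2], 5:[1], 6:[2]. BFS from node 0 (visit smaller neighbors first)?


BFS queue: start with [0]
Visit order: [0, 1, 2, 5, 3, 4, 6]


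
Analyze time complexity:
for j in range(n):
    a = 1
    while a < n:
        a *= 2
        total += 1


Per nesting level: O(n) * O(log n) = O(n log n)
Complexity: O(n log n)


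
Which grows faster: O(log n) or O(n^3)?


logarithmic grows slower than cubic
O(log n) is asymptotically smaller; O(n^3) grows faster


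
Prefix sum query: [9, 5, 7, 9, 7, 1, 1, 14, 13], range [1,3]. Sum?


Prefix sums: [0, 9, 14, 21, 30, 37, 38, 39, 53, 66]
Sum[1..3] = prefix[4] - prefix[1] = 30 - 9 = 21


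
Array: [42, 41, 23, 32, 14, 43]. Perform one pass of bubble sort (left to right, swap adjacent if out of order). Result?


After one pass: [41, 23, 32, 14, 42, 43]


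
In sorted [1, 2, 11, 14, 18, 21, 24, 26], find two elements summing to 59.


Two pointers: lo=0, hi=7
No pair sums to 59


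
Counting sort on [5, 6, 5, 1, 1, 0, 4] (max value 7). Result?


Count array: [1, 2, 0, 0, 1, 2, 1, 0]
Reconstruct: [0, 1, 1, 4, 5, 5, 6]


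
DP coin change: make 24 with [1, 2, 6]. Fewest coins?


dp[0]=0; dp[i]=1+min(dp[i-c] for c in coins)
...dp[19]=4, dp[20]=4, dp[21]=5, dp[22]=5, dp[23]=6, dp[24]=4
Minimum coins for 24 = 4


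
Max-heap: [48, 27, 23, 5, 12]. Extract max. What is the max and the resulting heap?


Max = 48
Replace root with last, heapify down
Resulting heap: [27, 12, 23, 5]


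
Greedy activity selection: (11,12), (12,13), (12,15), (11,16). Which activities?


Greedy: pick earliest-ending, then skip overlaps.
Selected (2 activities): [(11, 12), (12, 13)]


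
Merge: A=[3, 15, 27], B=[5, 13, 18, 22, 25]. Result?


Compare heads, take smaller each step.
Merged: [3, 5, 13, 15, 18, 22, 25, 27]


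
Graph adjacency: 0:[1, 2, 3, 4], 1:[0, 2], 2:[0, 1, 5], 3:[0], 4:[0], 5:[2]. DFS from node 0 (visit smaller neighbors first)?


DFS stack-based: start with [0]
Visit order: [0, 1, 2, 5, 3, 4]


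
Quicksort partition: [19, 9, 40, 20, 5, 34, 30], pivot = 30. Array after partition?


Elements <= 30 go left of pivot.
Result: [19, 9, 20, 5, 30, 34, 40], pivot at index 4


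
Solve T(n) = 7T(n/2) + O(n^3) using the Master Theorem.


a=7, b=2, c=3. log_2(7)=2.807 < c=3. Case 3: O(n^c) = O(n^3)
Complexity: O(n^3)


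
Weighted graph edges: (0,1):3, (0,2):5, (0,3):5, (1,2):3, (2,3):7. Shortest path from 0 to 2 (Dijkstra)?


Dijkstra from 0:
Distances: {0: 0, 1: 3, 2: 5, 3: 5}
Shortest distance to 2 = 5, path = [0, 2]


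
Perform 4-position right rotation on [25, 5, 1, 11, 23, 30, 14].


Right rotate by 4: [11, 23, 30, 14, 25, 5, 1]


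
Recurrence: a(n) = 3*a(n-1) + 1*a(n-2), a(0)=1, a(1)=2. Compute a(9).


Build bottom-up:
...a(7)=2738, a(8)=9043, a(9)=3*9043+1*2738=29867


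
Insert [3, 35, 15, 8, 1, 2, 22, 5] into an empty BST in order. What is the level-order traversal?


Root = 3; build tree by BST insertion.
Level-Order traversal: [3, 1, 35, 2, 15, 8, 22, 5]
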